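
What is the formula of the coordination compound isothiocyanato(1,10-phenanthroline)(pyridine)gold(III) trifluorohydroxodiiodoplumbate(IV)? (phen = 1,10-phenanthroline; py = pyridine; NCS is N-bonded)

[Au(NCS)(phen)(py)][PbF3I2(OH)]

Cation [Au…]: ligand charges -1, Au(III) ⇒ ion charge 2+.
Anion [Pb…]: ligand charges -6, Pb(IV) ⇒ ion charge 2−.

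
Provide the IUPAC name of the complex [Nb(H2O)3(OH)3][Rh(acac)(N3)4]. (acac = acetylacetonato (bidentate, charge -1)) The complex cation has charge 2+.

The complex cation is given as 2+; its ligand charges sum to -3, so Nb = +5.
A 1:1 salt means the anion carries the equal and opposite charge, 2−.
Anion: ligand charges sum to -5; for the ion to be 2−, Rh = +3.

triaquatrihydroxoniobium(V) (acetylacetonato)tetraazidorhodate(III)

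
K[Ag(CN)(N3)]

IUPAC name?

The 1 potassium counter-ion carries a total charge of +1, so each complex ion is 1−.
Ligand charges: 1×cyano (-1 each), 1×azido (-1 each); total -2. So Ag + (-2) = 1−, giving Ag = +1.
The complex ion is anionic, so silver takes the -ate form argentate(I).

potassium azidocyanoargentate(I)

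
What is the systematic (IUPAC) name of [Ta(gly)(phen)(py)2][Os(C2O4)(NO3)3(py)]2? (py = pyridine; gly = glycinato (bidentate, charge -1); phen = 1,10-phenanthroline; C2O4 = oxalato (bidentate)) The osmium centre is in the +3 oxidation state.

Both ions are complex: the cation is named first with the plain metal name, the anion second with the -ate form; each ion's ligands are alphabetised independently.
Os is given as +3; the anion's ligand charges sum to -5, so the complex anion is 2−.
With 2 anions per cation, the cation must be 2×2 = 4+.
Cation: ligand charges sum to -1; for the ion to be 4+, Ta = +5.

(glycinato)(1,10-phenanthroline)bis(pyridine)tantalum(V) trinitratooxalato(pyridine)osmate(III)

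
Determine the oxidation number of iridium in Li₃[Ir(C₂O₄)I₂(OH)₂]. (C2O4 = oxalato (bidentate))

3 lithium outside the brackets (+1 each) → the complex ion is 3−.
Ligand charges: 2×I = -2; 2×OH = -2; 1×C2O4 = -2; sum -6.
Ir + (-6) = 3− ⇒ Ir is +3.

+3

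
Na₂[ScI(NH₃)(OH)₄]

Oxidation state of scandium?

2 sodium outside the brackets (+1 each) → the complex ion is 2−.
Ligand charges: 1×NH3 neutral; 1×I = -1; 4×OH = -4; sum -5.
Sc + (-5) = 2− ⇒ Sc is +3.

+3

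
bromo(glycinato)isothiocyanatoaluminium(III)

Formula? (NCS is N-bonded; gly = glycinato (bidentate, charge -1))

[AlBr(gly)(NCS)]

Ligands: 1 bromo (Br, -1), 1 isothiocyanato (NCS, -1), 1 glycinato (gly, -1). Ligand charge sum = -3.
With Al in oxidation state +3, the complex ion is [Al...].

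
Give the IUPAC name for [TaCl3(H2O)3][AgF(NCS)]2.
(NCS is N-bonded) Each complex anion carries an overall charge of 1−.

Both ions are complex: the cation is named first with the plain metal name, the anion second with the -ate form; each ion's ligands are alphabetised independently.
The complex anion is given as 1−; its ligand charges sum to -2, so Ag = +1.
With 2 anions per cation, the cation must be 2×1 = 2+.
Cation: ligand charges sum to -3; for the ion to be 2+, Ta = +5.

triaquatrichlorotantalum(V) fluoroisothiocyanatoargentate(I)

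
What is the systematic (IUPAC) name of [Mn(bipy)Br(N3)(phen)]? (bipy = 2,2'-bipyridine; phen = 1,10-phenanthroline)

azido(2,2'-bipyridine)bromo(1,10-phenanthroline)manganese(II)

There is no counter-ion, so the complex is neutral overall.
Ligand charges: 1×2,2'-bipyridine (neutral), 1×1,10-phenanthroline (neutral), 1×bromo (-1 each), 1×azido (-1 each); total -2. So Mn + (-2) = 0, giving Mn = +2.
Ligands are named alphabetically: azido before bipyridine before bromo before phenanthroline.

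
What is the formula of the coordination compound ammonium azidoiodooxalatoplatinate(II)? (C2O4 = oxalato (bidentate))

(NH4)2[Pt(C2O4)I(N3)]

Ligands: 1 iodo (I, -1), 1 azido (N3, -1), 1 oxalato (C2O4, -2). Ligand charge sum = -4.
With Pt in oxidation state +2, the complex ion is [Pt...]^2−.
Charge balance with ammonium (+1) requires 1 complex ion per 2 ammonium.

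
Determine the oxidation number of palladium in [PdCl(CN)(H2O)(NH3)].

No counter-ion: the bracketed complex is neutral.
Ligand charges: 1×Cl = -1; 1×H2O neutral; 1×CN = -1; 1×NH3 neutral; sum -2.
Pd + (-2) = 0 ⇒ Pd is +2.

+2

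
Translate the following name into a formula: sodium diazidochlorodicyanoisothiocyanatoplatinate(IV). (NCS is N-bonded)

Ligands: 1 isothiocyanato (NCS, -1), 2 azido (N3, -1), 2 cyano (CN, -1), 1 chloro (Cl, -1). Ligand charge sum = -6.
With Pt in oxidation state +4, the complex ion is [Pt...]^2−.
Charge balance with sodium (+1) requires 1 complex ion per 2 sodium.

Na2[PtCl(CN)2(N3)2(NCS)]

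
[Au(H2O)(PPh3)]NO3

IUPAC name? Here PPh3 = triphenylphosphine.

aqua(triphenylphosphine)gold(I) nitrate

The 1 nitrate counter-ion carries a total charge of -1, so each complex ion is 1+.
Ligand charges: 1×triphenylphosphine (neutral), 1×aqua (neutral); total 0. So Au + (0) = 1+, giving Au = +1.
Ligands are named alphabetically: aqua before triphenylphosphine.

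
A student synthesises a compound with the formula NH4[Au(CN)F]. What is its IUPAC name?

The 1 ammonium counter-ion carries a total charge of +1, so each complex ion is 1−.
Ligand charges: 1×cyano (-1 each), 1×fluoro (-1 each); total -2. So Au + (-2) = 1−, giving Au = +1.
Ligands are named alphabetically: cyano before fluoro.
The complex ion is anionic, so gold takes the -ate form aurate(I).

ammonium cyanofluoroaurate(I)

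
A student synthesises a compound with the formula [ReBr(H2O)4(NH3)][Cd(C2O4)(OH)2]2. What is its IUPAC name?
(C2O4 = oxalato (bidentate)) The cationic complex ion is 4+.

Both ions are complex: the cation is named first with the plain metal name, the anion second with the -ate form; each ion's ligands are alphabetised independently.
The complex cation is given as 4+; its ligand charges sum to -1, so Re = +5.
With 2 anions per cation, each anion must be 4/2 = 2−.
Anion: ligand charges sum to -4; for the ion to be 2−, Cd = +2.

amminetetraaquabromorhenium(V) dihydroxooxalatocadmate(II)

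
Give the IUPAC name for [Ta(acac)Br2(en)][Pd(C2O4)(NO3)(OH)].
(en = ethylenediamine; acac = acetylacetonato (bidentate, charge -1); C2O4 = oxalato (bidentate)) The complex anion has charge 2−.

(acetylacetonato)dibromo(ethylenediamine)tantalum(V) hydroxonitratooxalatopalladate(II)

Both ions are complex: the cation is named first with the plain metal name, the anion second with the -ate form; each ion's ligands are alphabetised independently.
The complex anion is given as 2−; its ligand charges sum to -4, so Pd = +2.
A 1:1 salt means the cation carries the equal and opposite charge, 2+.
Cation: ligand charges sum to -3; for the ion to be 2+, Ta = +5.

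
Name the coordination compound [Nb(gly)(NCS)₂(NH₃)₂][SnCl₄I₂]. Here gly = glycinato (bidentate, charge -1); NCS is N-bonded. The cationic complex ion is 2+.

Both ions are complex: the cation is named first with the plain metal name, the anion second with the -ate form; each ion's ligands are alphabetised independently.
The complex cation is given as 2+; its ligand charges sum to -3, so Nb = +5.
A 1:1 salt means the anion carries the equal and opposite charge, 2−.
Anion: ligand charges sum to -6; for the ion to be 2−, Sn = +4.

diammine(glycinato)diisothiocyanatoniobium(V) tetrachlorodiiodostannate(IV)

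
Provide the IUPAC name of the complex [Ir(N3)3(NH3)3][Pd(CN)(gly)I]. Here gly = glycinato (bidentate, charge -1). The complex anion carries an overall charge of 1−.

Both ions are complex: the cation is named first with the plain metal name, the anion second with the -ate form; each ion's ligands are alphabetised independently.
The complex anion is given as 1−; its ligand charges sum to -3, so Pd = +2.
A 1:1 salt means the cation carries the equal and opposite charge, 1+.
Cation: ligand charges sum to -3; for the ion to be 1+, Ir = +4.

triamminetriazidoiridium(IV) cyano(glycinato)iodopalladate(II)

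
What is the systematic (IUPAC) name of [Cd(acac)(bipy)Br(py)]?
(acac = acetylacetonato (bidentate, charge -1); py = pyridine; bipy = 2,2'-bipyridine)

There is no counter-ion, so the complex is neutral overall.
Ligand charges: 1×acetylacetonato (-1 each), 1×pyridine (neutral), 1×bromo (-1 each), 1×2,2'-bipyridine (neutral); total -2. So Cd + (-2) = 0, giving Cd = +2.
Ligands are named alphabetically: acetylacetonato before bipyridine before bromo before pyridine.

(acetylacetonato)(2,2'-bipyridine)bromo(pyridine)cadmium(II)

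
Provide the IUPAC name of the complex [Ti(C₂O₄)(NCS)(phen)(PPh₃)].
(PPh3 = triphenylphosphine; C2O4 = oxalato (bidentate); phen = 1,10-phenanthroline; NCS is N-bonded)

There is no counter-ion, so the complex is neutral overall.
Ligand charges: 1×triphenylphosphine (neutral), 1×oxalato (-2 each), 1×1,10-phenanthroline (neutral), 1×isothiocyanato (-1 each); total -3. So Ti + (-3) = 0, giving Ti = +3.
Ligands are named alphabetically: isothiocyanato before oxalato before phenanthroline before triphenylphosphine.

isothiocyanatooxalato(1,10-phenanthroline)(triphenylphosphine)titanium(III)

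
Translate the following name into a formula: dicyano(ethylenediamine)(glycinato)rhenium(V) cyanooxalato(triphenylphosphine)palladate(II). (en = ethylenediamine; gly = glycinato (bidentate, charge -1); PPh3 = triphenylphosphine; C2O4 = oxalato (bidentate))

Cation [Re…]: ligand charges -3, Re(V) ⇒ ion charge 2+.
Anion [Pd…]: ligand charges -3, Pd(II) ⇒ ion charge 1−.

[Re(CN)2(en)(gly)][Pd(C2O4)(CN)(PPh3)]2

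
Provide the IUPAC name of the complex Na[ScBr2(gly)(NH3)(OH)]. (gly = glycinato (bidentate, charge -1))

sodium amminedibromo(glycinato)hydroxoscandate(III)

The 1 sodium counter-ion carries a total charge of +1, so each complex ion is 1−.
Ligand charges: 1×hydroxo (-1 each), 2×bromo (-1 each), 1×ammine (neutral), 1×glycinato (-1 each); total -4. So Sc + (-4) = 1−, giving Sc = +3.
Ligands are named alphabetically: ammine before bromo before glycinato before hydroxo.
The complex ion is anionic, so scandium takes the -ate form scandate(III).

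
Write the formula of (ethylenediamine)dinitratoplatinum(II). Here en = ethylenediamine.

[Pt(en)(NO3)2]

Ligands: 2 nitrato (NO3, -1), 1 ethylenediamine (en, neutral). Ligand charge sum = -2.
With Pt in oxidation state +2, the complex ion is [Pt...].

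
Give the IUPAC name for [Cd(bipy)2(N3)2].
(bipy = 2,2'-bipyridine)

diazidobis(2,2'-bipyridine)cadmium(II)

There is no counter-ion, so the complex is neutral overall.
Ligand charges: 2×2,2'-bipyridine (neutral), 2×azido (-1 each); total -2. So Cd + (-2) = 0, giving Cd = +2.
Ligands are named alphabetically: azido before bipyridine.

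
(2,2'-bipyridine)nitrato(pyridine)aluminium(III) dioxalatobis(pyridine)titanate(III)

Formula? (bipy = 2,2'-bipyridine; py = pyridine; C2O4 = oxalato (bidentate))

Cation [Al…]: ligand charges -1, Al(III) ⇒ ion charge 2+.
Anion [Ti…]: ligand charges -4, Ti(III) ⇒ ion charge 1−.

[Al(bipy)(NO3)(py)][Ti(C2O4)2(py)2]2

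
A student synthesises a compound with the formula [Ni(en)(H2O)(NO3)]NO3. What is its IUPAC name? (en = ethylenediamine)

aqua(ethylenediamine)nitratonickel(II) nitrate

The 1 nitrate counter-ion carries a total charge of -1, so each complex ion is 1+.
Ligand charges: 1×aqua (neutral), 1×ethylenediamine (neutral), 1×nitrato (-1 each); total -1. So Ni + (-1) = 1+, giving Ni = +2.
Ligands are named alphabetically: aqua before ethylenediamine before nitrato.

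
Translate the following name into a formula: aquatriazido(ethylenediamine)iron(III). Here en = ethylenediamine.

[Fe(en)(H2O)(N3)3]

Ligands: 3 azido (N3, -1), 1 ethylenediamine (en, neutral), 1 aqua (H2O, neutral). Ligand charge sum = -3.
With Fe in oxidation state +3, the complex ion is [Fe...].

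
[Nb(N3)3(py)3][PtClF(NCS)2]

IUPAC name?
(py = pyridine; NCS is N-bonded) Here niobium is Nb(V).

Both ions are complex: the cation is named first with the plain metal name, the anion second with the -ate form; each ion's ligands are alphabetised independently.
Nb is given as +5; the cation's ligand charges sum to -3, so the complex cation is 2+.
A 1:1 salt means the anion carries the equal and opposite charge, 2−.
Anion: ligand charges sum to -4; for the ion to be 2−, Pt = +2.

triazidotris(pyridine)niobium(V) chlorofluorodiisothiocyanatoplatinate(II)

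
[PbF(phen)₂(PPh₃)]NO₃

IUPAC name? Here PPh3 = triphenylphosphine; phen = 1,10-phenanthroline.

The 1 nitrate counter-ion carries a total charge of -1, so each complex ion is 1+.
Ligand charges: 1×triphenylphosphine (neutral), 2×1,10-phenanthroline (neutral), 1×fluoro (-1 each); total -1. So Pb + (-1) = 1+, giving Pb = +2.
Ligands are named alphabetically: fluoro before phenanthroline before triphenylphosphine.

fluorobis(1,10-phenanthroline)(triphenylphosphine)lead(II) nitrate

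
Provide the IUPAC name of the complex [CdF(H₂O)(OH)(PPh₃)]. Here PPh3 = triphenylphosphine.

aquafluorohydroxo(triphenylphosphine)cadmium(II)

There is no counter-ion, so the complex is neutral overall.
Ligand charges: 1×fluoro (-1 each), 1×hydroxo (-1 each), 1×triphenylphosphine (neutral), 1×aqua (neutral); total -2. So Cd + (-2) = 0, giving Cd = +2.
Ligands are named alphabetically: aqua before fluoro before hydroxo before triphenylphosphine.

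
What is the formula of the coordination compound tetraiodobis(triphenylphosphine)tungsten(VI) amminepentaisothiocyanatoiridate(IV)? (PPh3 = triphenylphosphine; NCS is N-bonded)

[WI4(PPh3)2][Ir(NCS)5(NH3)]2

Cation [W…]: ligand charges -4, W(VI) ⇒ ion charge 2+.
Anion [Ir…]: ligand charges -5, Ir(IV) ⇒ ion charge 1−.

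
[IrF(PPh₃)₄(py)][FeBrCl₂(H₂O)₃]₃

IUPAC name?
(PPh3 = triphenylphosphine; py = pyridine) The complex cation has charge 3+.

fluoro(pyridine)tetrakis(triphenylphosphine)iridium(IV) triaquabromodichloroferrate(II)

The complex cation is given as 3+; its ligand charges sum to -1, so Ir = +4.
With 3 anions per cation, each anion must be 3/3 = 1−.
Anion: ligand charges sum to -3; for the ion to be 1−, Fe = +2.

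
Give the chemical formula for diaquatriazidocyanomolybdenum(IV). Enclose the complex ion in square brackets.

Ligands: 1 cyano (CN, -1), 2 aqua (H2O, neutral), 3 azido (N3, -1). Ligand charge sum = -4.
With Mo in oxidation state +4, the complex ion is [Mo...].

[Mo(CN)(H2O)2(N3)3]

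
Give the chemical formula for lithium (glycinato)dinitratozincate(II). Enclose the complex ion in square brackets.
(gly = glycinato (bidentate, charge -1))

Ligands: 1 glycinato (gly, -1), 2 nitrato (NO3, -1). Ligand charge sum = -3.
With Zn in oxidation state +2, the complex ion is [Zn...]^1−.
Charge balance with lithium (+1) requires 1 complex ion per 1 lithium.

Li[Zn(gly)(NO3)2]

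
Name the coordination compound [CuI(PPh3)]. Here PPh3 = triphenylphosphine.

iodo(triphenylphosphine)copper(I)

There is no counter-ion, so the complex is neutral overall.
Ligand charges: 1×iodo (-1 each), 1×triphenylphosphine (neutral); total -1. So Cu + (-1) = 0, giving Cu = +1.
Ligands are named alphabetically: iodo before triphenylphosphine.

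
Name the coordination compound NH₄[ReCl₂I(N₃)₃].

The 1 ammonium counter-ion carries a total charge of +1, so each complex ion is 1−.
Ligand charges: 3×azido (-1 each), 1×iodo (-1 each), 2×chloro (-1 each); total -6. So Re + (-6) = 1−, giving Re = +5.
Ligands are named alphabetically: azido before chloro before iodo.
The complex ion is anionic, so rhenium takes the -ate form rhenate(V).

ammonium triazidodichloroiodorhenate(V)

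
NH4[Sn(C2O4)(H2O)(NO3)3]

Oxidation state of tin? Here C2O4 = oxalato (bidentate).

+4

1 ammonium outside the brackets (+1 each) → the complex ion is 1−.
Ligand charges: 1×C2O4 = -2; 3×NO3 = -3; 1×H2O neutral; sum -5.
Sn + (-5) = 1− ⇒ Sn is +4.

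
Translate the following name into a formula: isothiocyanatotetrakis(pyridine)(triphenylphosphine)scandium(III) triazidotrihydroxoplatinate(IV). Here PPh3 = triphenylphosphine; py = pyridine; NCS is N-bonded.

Cation [Sc…]: ligand charges -1, Sc(III) ⇒ ion charge 2+.
Anion [Pt…]: ligand charges -6, Pt(IV) ⇒ ion charge 2−.
One 2+ cation balances one 2− anion.

[Sc(NCS)(PPh3)(py)4][Pt(N3)3(OH)3]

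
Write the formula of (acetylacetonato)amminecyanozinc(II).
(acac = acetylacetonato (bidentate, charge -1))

[Zn(acac)(CN)(NH3)]

Ligands: 1 acetylacetonato (acac, -1), 1 cyano (CN, -1), 1 ammine (NH3, neutral). Ligand charge sum = -2.
With Zn in oxidation state +2, the complex ion is [Zn...].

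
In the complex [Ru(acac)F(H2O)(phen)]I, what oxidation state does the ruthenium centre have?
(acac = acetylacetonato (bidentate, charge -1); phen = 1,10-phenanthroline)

+3

1 iodide outside the brackets (-1 each) → the complex ion is 1+.
Ligand charges: 1×F = -1; 1×H2O neutral; 1×acac = -1; 1×phen neutral; sum -2.
Ru + (-2) = 1+ ⇒ Ru is +3.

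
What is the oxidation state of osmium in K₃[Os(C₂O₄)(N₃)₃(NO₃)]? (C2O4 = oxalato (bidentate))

3 potassium outside the brackets (+1 each) → the complex ion is 3−.
Ligand charges: 1×NO3 = -1; 3×N3 = -3; 1×C2O4 = -2; sum -6.
Os + (-6) = 3− ⇒ Os is +3.

+3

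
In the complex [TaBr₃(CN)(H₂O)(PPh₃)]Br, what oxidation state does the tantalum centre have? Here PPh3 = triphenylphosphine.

+5

1 bromide outside the brackets (-1 each) → the complex ion is 1+.
Ligand charges: 1×CN = -1; 3×Br = -3; 1×PPh3 neutral; 1×H2O neutral; sum -4.
Ta + (-4) = 1+ ⇒ Ta is +5.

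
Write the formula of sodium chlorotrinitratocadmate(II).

Na2[CdCl(NO3)3]

Ligands: 3 nitrato (NO3, -1), 1 chloro (Cl, -1). Ligand charge sum = -4.
With Cd in oxidation state +2, the complex ion is [Cd...]^2−.
Charge balance with sodium (+1) requires 1 complex ion per 2 sodium.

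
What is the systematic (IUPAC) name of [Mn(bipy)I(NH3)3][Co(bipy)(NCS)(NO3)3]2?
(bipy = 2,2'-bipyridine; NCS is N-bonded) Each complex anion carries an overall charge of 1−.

Both ions are complex: the cation is named first with the plain metal name, the anion second with the -ate form; each ion's ligands are alphabetised independently.
The complex anion is given as 1−; its ligand charges sum to -4, so Co = +3.
With 2 anions per cation, the cation must be 2×1 = 2+.
Cation: ligand charges sum to -1; for the ion to be 2+, Mn = +3.

triammine(2,2'-bipyridine)iodomanganese(III) (2,2'-bipyridine)isothiocyanatotrinitratocobaltate(III)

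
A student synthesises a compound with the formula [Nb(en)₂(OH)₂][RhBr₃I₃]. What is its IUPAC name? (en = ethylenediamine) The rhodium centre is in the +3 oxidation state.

bis(ethylenediamine)dihydroxoniobium(V) tribromotriiodorhodate(III)

Both ions are complex: the cation is named first with the plain metal name, the anion second with the -ate form; each ion's ligands are alphabetised independently.
Rh is given as +3; the anion's ligand charges sum to -6, so the complex anion is 3−.
A 1:1 salt means the cation carries the equal and opposite charge, 3+.
Cation: ligand charges sum to -2; for the ion to be 3+, Nb = +5.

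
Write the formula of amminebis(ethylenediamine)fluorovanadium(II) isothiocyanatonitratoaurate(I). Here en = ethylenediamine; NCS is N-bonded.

Cation [V…]: ligand charges -1, V(II) ⇒ ion charge 1+.
Anion [Au…]: ligand charges -2, Au(I) ⇒ ion charge 1−.
One 1+ cation balances one 1− anion.

[V(en)2F(NH3)][Au(NCS)(NO3)]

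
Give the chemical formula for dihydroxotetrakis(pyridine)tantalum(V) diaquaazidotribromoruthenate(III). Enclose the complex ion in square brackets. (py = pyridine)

Cation [Ta…]: ligand charges -2, Ta(V) ⇒ ion charge 3+.
Anion [Ru…]: ligand charges -4, Ru(III) ⇒ ion charge 1−.

[Ta(OH)2(py)4][RuBr3(H2O)2(N3)]3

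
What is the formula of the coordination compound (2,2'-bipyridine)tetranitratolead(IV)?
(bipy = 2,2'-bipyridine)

[Pb(bipy)(NO3)4]

Ligands: 4 nitrato (NO3, -1), 1 2,2'-bipyridine (bipy, neutral). Ligand charge sum = -4.
With Pb in oxidation state +4, the complex ion is [Pb...].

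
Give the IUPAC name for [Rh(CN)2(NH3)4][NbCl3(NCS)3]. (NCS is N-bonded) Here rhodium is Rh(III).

Rh is given as +3; the cation's ligand charges sum to -2, so the complex cation is 1+.
A 1:1 salt means the anion carries the equal and opposite charge, 1−.
Anion: ligand charges sum to -6; for the ion to be 1−, Nb = +5.

tetraamminedicyanorhodium(III) trichlorotriisothiocyanatoniobate(V)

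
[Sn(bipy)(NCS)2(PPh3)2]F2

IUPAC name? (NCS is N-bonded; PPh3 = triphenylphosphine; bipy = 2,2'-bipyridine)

(2,2'-bipyridine)diisothiocyanatobis(triphenylphosphine)tin(IV) fluoride

The 2 fluoride counter-ions carry a total charge of -2, so each complex ion is 2+.
Ligand charges: 2×isothiocyanato (-1 each), 2×triphenylphosphine (neutral), 1×2,2'-bipyridine (neutral); total -2. So Sn + (-2) = 2+, giving Sn = +4.
Ligands are named alphabetically: bipyridine before isothiocyanato before triphenylphosphine.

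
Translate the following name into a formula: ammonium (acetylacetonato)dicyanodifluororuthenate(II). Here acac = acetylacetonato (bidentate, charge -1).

Ligands: 2 fluoro (F, -1), 1 acetylacetonato (acac, -1), 2 cyano (CN, -1). Ligand charge sum = -5.
With Ru in oxidation state +2, the complex ion is [Ru...]^3−.
Charge balance with ammonium (+1) requires 1 complex ion per 3 ammonium.

(NH4)3[Ru(acac)(CN)2F2]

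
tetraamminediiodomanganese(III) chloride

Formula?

Ligands: 4 ammine (NH3, neutral), 2 iodo (I, -1). Ligand charge sum = -2.
Charge balance with chloride (-1) requires 1 complex ion per 1 chloride.

[MnI2(NH3)4]Cl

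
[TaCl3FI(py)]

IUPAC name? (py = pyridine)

There is no counter-ion, so the complex is neutral overall.
Ligand charges: 1×pyridine (neutral), 3×chloro (-1 each), 1×fluoro (-1 each), 1×iodo (-1 each); total -5. So Ta + (-5) = 0, giving Ta = +5.
Ligands are named alphabetically: chloro before fluoro before iodo before pyridine.

trichlorofluoroiodo(pyridine)tantalum(V)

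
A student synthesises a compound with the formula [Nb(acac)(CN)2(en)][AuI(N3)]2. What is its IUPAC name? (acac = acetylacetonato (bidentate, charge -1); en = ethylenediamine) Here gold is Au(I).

Au is given as +1; the anion's ligand charges sum to -2, so the complex anion is 1−.
With 2 anions per cation, the cation must be 2×1 = 2+.
Cation: ligand charges sum to -3; for the ion to be 2+, Nb = +5.

(acetylacetonato)dicyano(ethylenediamine)niobium(V) azidoiodoaurate(I)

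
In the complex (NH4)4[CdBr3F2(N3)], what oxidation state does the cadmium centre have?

+2

4 ammonium outside the brackets (+1 each) → the complex ion is 4−.
Ligand charges: 3×Br = -3; 2×F = -2; 1×N3 = -1; sum -6.
Cd + (-6) = 4− ⇒ Cd is +2.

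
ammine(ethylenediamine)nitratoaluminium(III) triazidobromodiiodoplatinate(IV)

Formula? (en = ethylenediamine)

[Al(en)(NH3)(NO3)][PtBrI2(N3)3]

Cation [Al…]: ligand charges -1, Al(III) ⇒ ion charge 2+.
Anion [Pt…]: ligand charges -6, Pt(IV) ⇒ ion charge 2−.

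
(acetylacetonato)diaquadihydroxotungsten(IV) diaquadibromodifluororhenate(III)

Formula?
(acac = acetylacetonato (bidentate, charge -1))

[W(acac)(H2O)2(OH)2][ReBr2F2(H2O)2]

Cation [W…]: ligand charges -3, W(IV) ⇒ ion charge 1+.
Anion [Re…]: ligand charges -4, Re(III) ⇒ ion charge 1−.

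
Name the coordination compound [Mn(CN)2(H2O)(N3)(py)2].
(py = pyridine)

aquaazidodicyanobis(pyridine)manganese(III)

There is no counter-ion, so the complex is neutral overall.
Ligand charges: 1×aqua (neutral), 1×azido (-1 each), 2×cyano (-1 each), 2×pyridine (neutral); total -3. So Mn + (-3) = 0, giving Mn = +3.
Ligands are named alphabetically: aqua before azido before cyano before pyridine.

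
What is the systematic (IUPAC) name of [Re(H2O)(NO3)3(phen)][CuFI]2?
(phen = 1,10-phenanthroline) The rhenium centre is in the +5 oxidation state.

aquatrinitrato(1,10-phenanthroline)rhenium(V) fluoroiodocuprate(I)

Re is given as +5; the cation's ligand charges sum to -3, so the complex cation is 2+.
With 2 anions per cation, each anion must be 2/2 = 1−.
Anion: ligand charges sum to -2; for the ion to be 1−, Cu = +1.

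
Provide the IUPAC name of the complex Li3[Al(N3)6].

lithium hexaazidoaluminate(III)

The 3 lithium counter-ions carry a total charge of +3, so each complex ion is 3−.
Ligand charges: 6×azido (-1 each); total -6. So Al + (-6) = 3−, giving Al = +3.
The complex ion is anionic, so aluminium takes the -ate form aluminate(III).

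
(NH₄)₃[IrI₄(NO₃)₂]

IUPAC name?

ammonium tetraiododinitratoiridate(III)

The 3 ammonium counter-ions carry a total charge of +3, so each complex ion is 3−.
Ligand charges: 4×iodo (-1 each), 2×nitrato (-1 each); total -6. So Ir + (-6) = 3−, giving Ir = +3.
The complex ion is anionic, so iridium takes the -ate form iridate(III).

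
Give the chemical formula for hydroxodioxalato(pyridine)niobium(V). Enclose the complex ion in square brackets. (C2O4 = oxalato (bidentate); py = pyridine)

Ligands: 2 oxalato (C2O4, -2), 1 hydroxo (OH, -1), 1 pyridine (py, neutral). Ligand charge sum = -5.
With Nb in oxidation state +5, the complex ion is [Nb...].

[Nb(C2O4)2(OH)(py)]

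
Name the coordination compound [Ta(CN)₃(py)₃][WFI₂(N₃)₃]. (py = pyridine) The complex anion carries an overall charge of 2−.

The complex anion is given as 2−; its ligand charges sum to -6, so W = +4.
A 1:1 salt means the cation carries the equal and opposite charge, 2+.
Cation: ligand charges sum to -3; for the ion to be 2+, Ta = +5.

tricyanotris(pyridine)tantalum(V) triazidofluorodiiodotungstate(IV)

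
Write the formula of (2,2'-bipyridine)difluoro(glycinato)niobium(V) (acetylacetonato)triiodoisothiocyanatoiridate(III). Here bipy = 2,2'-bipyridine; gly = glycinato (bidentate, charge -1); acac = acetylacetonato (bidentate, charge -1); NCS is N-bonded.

Cation [Nb…]: ligand charges -3, Nb(V) ⇒ ion charge 2+.
Anion [Ir…]: ligand charges -5, Ir(III) ⇒ ion charge 2−.
One 2+ cation balances one 2− anion.

[Nb(bipy)F2(gly)][Ir(acac)I3(NCS)]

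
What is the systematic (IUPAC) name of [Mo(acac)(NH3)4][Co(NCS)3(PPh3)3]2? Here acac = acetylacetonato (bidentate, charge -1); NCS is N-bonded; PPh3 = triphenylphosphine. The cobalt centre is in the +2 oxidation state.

Both ions are complex: the cation is named first with the plain metal name, the anion second with the -ate form; each ion's ligands are alphabetised independently.
Co is given as +2; the anion's ligand charges sum to -3, so the complex anion is 1−.
With 2 anions per cation, the cation must be 2×1 = 2+.
Cation: ligand charges sum to -1; for the ion to be 2+, Mo = +3.

(acetylacetonato)tetraamminemolybdenum(III) triisothiocyanatotris(triphenylphosphine)cobaltate(II)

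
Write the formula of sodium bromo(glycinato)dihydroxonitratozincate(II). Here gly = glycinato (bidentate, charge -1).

Ligands: 1 glycinato (gly, -1), 2 hydroxo (OH, -1), 1 nitrato (NO3, -1), 1 bromo (Br, -1). Ligand charge sum = -5.
With Zn in oxidation state +2, the complex ion is [Zn...]^3−.
Charge balance with sodium (+1) requires 1 complex ion per 3 sodium.

Na3[ZnBr(gly)(NO3)(OH)2]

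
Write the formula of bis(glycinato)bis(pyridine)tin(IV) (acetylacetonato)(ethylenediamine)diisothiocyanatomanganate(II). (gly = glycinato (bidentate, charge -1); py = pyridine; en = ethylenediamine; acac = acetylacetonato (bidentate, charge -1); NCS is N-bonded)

[Sn(gly)2(py)2][Mn(acac)(en)(NCS)2]2

Cation [Sn…]: ligand charges -2, Sn(IV) ⇒ ion charge 2+.
Anion [Mn…]: ligand charges -3, Mn(II) ⇒ ion charge 1−.
One 2+ cation requires 2 of the 1− anion.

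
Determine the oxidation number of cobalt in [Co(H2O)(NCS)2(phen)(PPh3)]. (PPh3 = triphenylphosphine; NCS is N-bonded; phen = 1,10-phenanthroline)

+2

No counter-ion: the bracketed complex is neutral.
Ligand charges: 1×PPh3 neutral; 2×NCS = -2; 1×H2O neutral; 1×phen neutral; sum -2.
Co + (-2) = 0 ⇒ Co is +2.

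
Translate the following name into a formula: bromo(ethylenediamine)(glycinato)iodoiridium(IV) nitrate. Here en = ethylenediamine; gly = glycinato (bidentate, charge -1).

[IrBr(en)(gly)I]NO3

Ligands: 1 bromo (Br, -1), 1 iodo (I, -1), 1 ethylenediamine (en, neutral), 1 glycinato (gly, -1). Ligand charge sum = -3.
Charge balance with nitrate (-1) requires 1 complex ion per 1 nitrate.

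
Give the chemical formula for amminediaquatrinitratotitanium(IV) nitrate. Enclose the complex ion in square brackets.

[Ti(H2O)2(NH3)(NO3)3]NO3

Ligands: 3 nitrato (NO3, -1), 2 aqua (H2O, neutral), 1 ammine (NH3, neutral). Ligand charge sum = -3.
With Ti in oxidation state +4, the complex ion is [Ti...]^1+.
Charge balance with nitrate (-1) requires 1 complex ion per 1 nitrate.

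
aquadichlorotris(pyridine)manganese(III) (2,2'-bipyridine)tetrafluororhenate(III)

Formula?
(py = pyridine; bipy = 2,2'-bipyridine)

[MnCl2(H2O)(py)3][Re(bipy)F4]

Cation [Mn…]: ligand charges -2, Mn(III) ⇒ ion charge 1+.
Anion [Re…]: ligand charges -4, Re(III) ⇒ ion charge 1−.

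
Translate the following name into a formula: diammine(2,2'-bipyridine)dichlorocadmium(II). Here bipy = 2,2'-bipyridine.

Ligands: 1 2,2'-bipyridine (bipy, neutral), 2 chloro (Cl, -1), 2 ammine (NH3, neutral). Ligand charge sum = -2.
With Cd in oxidation state +2, the complex ion is [Cd...].

[Cd(bipy)Cl2(NH3)2]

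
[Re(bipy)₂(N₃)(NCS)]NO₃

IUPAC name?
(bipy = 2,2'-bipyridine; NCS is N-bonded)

The 1 nitrate counter-ion carries a total charge of -1, so each complex ion is 1+.
Ligand charges: 2×2,2'-bipyridine (neutral), 1×azido (-1 each), 1×isothiocyanato (-1 each); total -2. So Re + (-2) = 1+, giving Re = +3.
Ligands are named alphabetically: azido before bipyridine before isothiocyanato.

azidobis(2,2'-bipyridine)isothiocyanatorhenium(III) nitrate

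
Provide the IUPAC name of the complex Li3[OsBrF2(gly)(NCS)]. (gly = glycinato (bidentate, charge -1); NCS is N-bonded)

The 3 lithium counter-ions carry a total charge of +3, so each complex ion is 3−.
Ligand charges: 2×fluoro (-1 each), 1×glycinato (-1 each), 1×isothiocyanato (-1 each), 1×bromo (-1 each); total -5. So Os + (-5) = 3−, giving Os = +2.
Ligands are named alphabetically: bromo before fluoro before glycinato before isothiocyanato.
The complex ion is anionic, so osmium takes the -ate form osmate(II).

lithium bromodifluoro(glycinato)isothiocyanatoosmate(II)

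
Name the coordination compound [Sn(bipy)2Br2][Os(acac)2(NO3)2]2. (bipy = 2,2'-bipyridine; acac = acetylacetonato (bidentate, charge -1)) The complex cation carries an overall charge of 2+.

Both ions are complex: the cation is named first with the plain metal name, the anion second with the -ate form; each ion's ligands are alphabetised independently.
The complex cation is given as 2+; its ligand charges sum to -2, so Sn = +4.
With 2 anions per cation, each anion must be 2/2 = 1−.
Anion: ligand charges sum to -4; for the ion to be 1−, Os = +3.

bis(2,2'-bipyridine)dibromotin(IV) bis(acetylacetonato)dinitratoosmate(III)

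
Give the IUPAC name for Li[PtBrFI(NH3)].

The 1 lithium counter-ion carries a total charge of +1, so each complex ion is 1−.
Ligand charges: 1×bromo (-1 each), 1×ammine (neutral), 1×iodo (-1 each), 1×fluoro (-1 each); total -3. So Pt + (-3) = 1−, giving Pt = +2.
Ligands are named alphabetically: ammine before bromo before fluoro before iodo.
The complex ion is anionic, so platinum takes the -ate form platinate(II).

lithium amminebromofluoroiodoplatinate(II)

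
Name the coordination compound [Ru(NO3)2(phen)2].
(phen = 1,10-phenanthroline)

There is no counter-ion, so the complex is neutral overall.
Ligand charges: 2×nitrato (-1 each), 2×1,10-phenanthroline (neutral); total -2. So Ru + (-2) = 0, giving Ru = +2.
Ligands are named alphabetically: nitrato before phenanthroline.

dinitratobis(1,10-phenanthroline)ruthenium(II)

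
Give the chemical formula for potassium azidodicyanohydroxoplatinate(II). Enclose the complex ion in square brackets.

K2[Pt(CN)2(N3)(OH)]

Ligands: 1 hydroxo (OH, -1), 1 azido (N3, -1), 2 cyano (CN, -1). Ligand charge sum = -4.
With Pt in oxidation state +2, the complex ion is [Pt...]^2−.
Charge balance with potassium (+1) requires 1 complex ion per 2 potassium.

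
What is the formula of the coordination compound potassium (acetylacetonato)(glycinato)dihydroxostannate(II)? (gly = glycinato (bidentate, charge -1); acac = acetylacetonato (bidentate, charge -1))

K2[Sn(acac)(gly)(OH)2]

Ligands: 1 glycinato (gly, -1), 2 hydroxo (OH, -1), 1 acetylacetonato (acac, -1). Ligand charge sum = -4.
With Sn in oxidation state +2, the complex ion is [Sn...]^2−.
Charge balance with potassium (+1) requires 1 complex ion per 2 potassium.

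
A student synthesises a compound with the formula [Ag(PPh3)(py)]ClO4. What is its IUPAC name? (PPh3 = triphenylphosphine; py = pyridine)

The 1 perchlorate counter-ion carries a total charge of -1, so each complex ion is 1+.
Ligand charges: 1×triphenylphosphine (neutral), 1×pyridine (neutral); total 0. So Ag + (0) = 1+, giving Ag = +1.
Ligands are named alphabetically: pyridine before triphenylphosphine.

(pyridine)(triphenylphosphine)silver(I) perchlorate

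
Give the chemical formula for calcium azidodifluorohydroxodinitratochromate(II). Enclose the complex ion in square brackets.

Ligands: 1 hydroxo (OH, -1), 2 fluoro (F, -1), 2 nitrato (NO3, -1), 1 azido (N3, -1). Ligand charge sum = -6.
With Cr in oxidation state +2, the complex ion is [Cr...]^4−.
Charge balance with calcium (+2) requires 1 complex ion per 2 calcium.

Ca2[CrF2(N3)(NO3)2(OH)]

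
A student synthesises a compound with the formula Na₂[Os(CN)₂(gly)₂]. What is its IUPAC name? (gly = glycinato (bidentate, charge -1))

The 2 sodium counter-ions carry a total charge of +2, so each complex ion is 2−.
Ligand charges: 2×cyano (-1 each), 2×glycinato (-1 each); total -4. So Os + (-4) = 2−, giving Os = +2.
The complex ion is anionic, so osmium takes the -ate form osmate(II).

sodium dicyanobis(glycinato)osmate(II)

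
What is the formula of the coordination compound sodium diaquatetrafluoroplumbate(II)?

Na2[PbF4(H2O)2]

Ligands: 4 fluoro (F, -1), 2 aqua (H2O, neutral). Ligand charge sum = -4.
With Pb in oxidation state +2, the complex ion is [Pb...]^2−.
Charge balance with sodium (+1) requires 1 complex ion per 2 sodium.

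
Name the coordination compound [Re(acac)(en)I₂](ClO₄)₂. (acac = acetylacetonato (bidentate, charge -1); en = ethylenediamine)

The 2 perchlorate counter-ions carry a total charge of -2, so each complex ion is 2+.
Ligand charges: 2×iodo (-1 each), 1×acetylacetonato (-1 each), 1×ethylenediamine (neutral); total -3. So Re + (-3) = 2+, giving Re = +5.
Ligands are named alphabetically: acetylacetonato before ethylenediamine before iodo.

(acetylacetonato)(ethylenediamine)diiodorhenium(V) perchlorate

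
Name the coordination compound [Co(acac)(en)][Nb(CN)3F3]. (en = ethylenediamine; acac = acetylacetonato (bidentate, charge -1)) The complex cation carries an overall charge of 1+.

(acetylacetonato)(ethylenediamine)cobalt(II) tricyanotrifluoroniobate(V)

Both ions are complex: the cation is named first with the plain metal name, the anion second with the -ate form; each ion's ligands are alphabetised independently.
The complex cation is given as 1+; its ligand charges sum to -1, so Co = +2.
A 1:1 salt means the anion carries the equal and opposite charge, 1−.
Anion: ligand charges sum to -6; for the ion to be 1−, Nb = +5.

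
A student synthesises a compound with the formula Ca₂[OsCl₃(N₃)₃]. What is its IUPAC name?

The 2 calcium counter-ions carry a total charge of +4, so each complex ion is 4−.
Ligand charges: 3×chloro (-1 each), 3×azido (-1 each); total -6. So Os + (-6) = 4−, giving Os = +2.
Ligands are named alphabetically: azido before chloro.
The complex ion is anionic, so osmium takes the -ate form osmate(II).

calcium triazidotrichloroosmate(II)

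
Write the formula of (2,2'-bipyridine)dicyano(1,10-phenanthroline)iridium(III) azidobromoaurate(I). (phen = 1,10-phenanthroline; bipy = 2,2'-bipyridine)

[Ir(bipy)(CN)2(phen)][AuBr(N3)]

Cation [Ir…]: ligand charges -2, Ir(III) ⇒ ion charge 1+.
Anion [Au…]: ligand charges -2, Au(I) ⇒ ion charge 1−.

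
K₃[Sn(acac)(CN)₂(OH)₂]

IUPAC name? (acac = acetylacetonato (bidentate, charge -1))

potassium (acetylacetonato)dicyanodihydroxostannate(II)

The 3 potassium counter-ions carry a total charge of +3, so each complex ion is 3−.
Ligand charges: 2×hydroxo (-1 each), 1×acetylacetonato (-1 each), 2×cyano (-1 each); total -5. So Sn + (-5) = 3−, giving Sn = +2.
Ligands are named alphabetically: acetylacetonato before cyano before hydroxo.
The complex ion is anionic, so tin takes the -ate form stannate(II).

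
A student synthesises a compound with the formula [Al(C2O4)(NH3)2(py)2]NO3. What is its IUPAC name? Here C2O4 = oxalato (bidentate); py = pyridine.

The 1 nitrate counter-ion carries a total charge of -1, so each complex ion is 1+.
Ligand charges: 2×ammine (neutral), 1×oxalato (-2 each), 2×pyridine (neutral); total -2. So Al + (-2) = 1+, giving Al = +3.
Ligands are named alphabetically: ammine before oxalato before pyridine.

diammineoxalatobis(pyridine)aluminium(III) nitrate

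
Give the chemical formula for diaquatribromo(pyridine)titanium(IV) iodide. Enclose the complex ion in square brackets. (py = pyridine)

[TiBr3(H2O)2(py)]I

Ligands: 2 aqua (H2O, neutral), 1 pyridine (py, neutral), 3 bromo (Br, -1). Ligand charge sum = -3.
With Ti in oxidation state +4, the complex ion is [Ti...]^1+.
Charge balance with iodide (-1) requires 1 complex ion per 1 iodide.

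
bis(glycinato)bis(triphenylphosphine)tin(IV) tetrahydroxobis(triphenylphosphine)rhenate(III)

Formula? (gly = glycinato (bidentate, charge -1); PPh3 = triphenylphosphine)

[Sn(gly)2(PPh3)2][Re(OH)4(PPh3)2]2

Cation [Sn…]: ligand charges -2, Sn(IV) ⇒ ion charge 2+.
Anion [Re…]: ligand charges -4, Re(III) ⇒ ion charge 1−.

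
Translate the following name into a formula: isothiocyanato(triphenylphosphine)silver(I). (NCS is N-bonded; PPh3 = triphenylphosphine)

Ligands: 1 isothiocyanato (NCS, -1), 1 triphenylphosphine (PPh3, neutral). Ligand charge sum = -1.
With Ag in oxidation state +1, the complex ion is [Ag...].

[Ag(NCS)(PPh3)]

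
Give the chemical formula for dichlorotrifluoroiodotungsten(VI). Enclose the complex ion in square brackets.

[WCl2F3I]

Ligands: 1 iodo (I, -1), 2 chloro (Cl, -1), 3 fluoro (F, -1). Ligand charge sum = -6.
With W in oxidation state +6, the complex ion is [W...].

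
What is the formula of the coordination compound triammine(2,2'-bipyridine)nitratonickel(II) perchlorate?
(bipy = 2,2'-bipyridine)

[Ni(bipy)(NH3)3(NO3)]ClO4

Ligands: 1 2,2'-bipyridine (bipy, neutral), 3 ammine (NH3, neutral), 1 nitrato (NO3, -1). Ligand charge sum = -1.
With Ni in oxidation state +2, the complex ion is [Ni...]^1+.
Charge balance with perchlorate (-1) requires 1 complex ion per 1 perchlorate.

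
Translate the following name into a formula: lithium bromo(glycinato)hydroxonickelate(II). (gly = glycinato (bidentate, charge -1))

Ligands: 1 bromo (Br, -1), 1 glycinato (gly, -1), 1 hydroxo (OH, -1). Ligand charge sum = -3.
Charge balance with lithium (+1) requires 1 complex ion per 1 lithium.

Li[NiBr(gly)(OH)]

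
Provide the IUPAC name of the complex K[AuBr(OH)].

potassium bromohydroxoaurate(I)

The 1 potassium counter-ion carries a total charge of +1, so each complex ion is 1−.
Ligand charges: 1×hydroxo (-1 each), 1×bromo (-1 each); total -2. So Au + (-2) = 1−, giving Au = +1.
Ligands are named alphabetically: bromo before hydroxo.
The complex ion is anionic, so gold takes the -ate form aurate(I).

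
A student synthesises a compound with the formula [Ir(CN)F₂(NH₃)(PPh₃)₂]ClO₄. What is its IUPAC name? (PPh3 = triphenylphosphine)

amminecyanodifluorobis(triphenylphosphine)iridium(IV) perchlorate

The 1 perchlorate counter-ion carries a total charge of -1, so each complex ion is 1+.
Ligand charges: 2×triphenylphosphine (neutral), 1×ammine (neutral), 2×fluoro (-1 each), 1×cyano (-1 each); total -3. So Ir + (-3) = 1+, giving Ir = +4.
Ligands are named alphabetically: ammine before cyano before fluoro before triphenylphosphine.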